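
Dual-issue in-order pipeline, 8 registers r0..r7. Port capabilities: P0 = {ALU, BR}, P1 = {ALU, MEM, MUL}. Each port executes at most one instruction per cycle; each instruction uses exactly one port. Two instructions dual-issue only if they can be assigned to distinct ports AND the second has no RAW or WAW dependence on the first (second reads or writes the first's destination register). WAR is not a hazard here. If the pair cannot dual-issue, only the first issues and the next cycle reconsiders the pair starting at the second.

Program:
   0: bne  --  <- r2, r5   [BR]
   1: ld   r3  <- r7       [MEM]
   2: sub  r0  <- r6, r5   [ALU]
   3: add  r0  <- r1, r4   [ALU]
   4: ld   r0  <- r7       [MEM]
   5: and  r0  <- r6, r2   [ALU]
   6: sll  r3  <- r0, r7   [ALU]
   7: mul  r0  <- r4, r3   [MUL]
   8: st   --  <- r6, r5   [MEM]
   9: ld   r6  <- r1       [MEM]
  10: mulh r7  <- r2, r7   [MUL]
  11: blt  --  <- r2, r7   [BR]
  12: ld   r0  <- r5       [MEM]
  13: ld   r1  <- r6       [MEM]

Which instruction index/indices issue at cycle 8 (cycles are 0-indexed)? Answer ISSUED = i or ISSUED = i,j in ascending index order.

c0: i0&i1 bne.BR/ld.MEM  dual
c1: i2 sub.ALU  WAW r0
c2: i3 add.ALU  WAW r0
c3: i4 ld.MEM  WAW r0
c4: i5 and.ALU  RAW r0
c5: i6 sll.ALU  RAW r3
c6: i7 mul.MUL  no-port MUL/MEM
c7: i8 st.MEM  no-port MEM/MEM
c8: i9 ld.MEM  no-port MEM/MUL
c9: i10 mulh.MUL  RAW r7
c10: i11&i12 blt.BR/ld.MEM  dual
c11: i13 ld.MEM  tail

ISSUED = 9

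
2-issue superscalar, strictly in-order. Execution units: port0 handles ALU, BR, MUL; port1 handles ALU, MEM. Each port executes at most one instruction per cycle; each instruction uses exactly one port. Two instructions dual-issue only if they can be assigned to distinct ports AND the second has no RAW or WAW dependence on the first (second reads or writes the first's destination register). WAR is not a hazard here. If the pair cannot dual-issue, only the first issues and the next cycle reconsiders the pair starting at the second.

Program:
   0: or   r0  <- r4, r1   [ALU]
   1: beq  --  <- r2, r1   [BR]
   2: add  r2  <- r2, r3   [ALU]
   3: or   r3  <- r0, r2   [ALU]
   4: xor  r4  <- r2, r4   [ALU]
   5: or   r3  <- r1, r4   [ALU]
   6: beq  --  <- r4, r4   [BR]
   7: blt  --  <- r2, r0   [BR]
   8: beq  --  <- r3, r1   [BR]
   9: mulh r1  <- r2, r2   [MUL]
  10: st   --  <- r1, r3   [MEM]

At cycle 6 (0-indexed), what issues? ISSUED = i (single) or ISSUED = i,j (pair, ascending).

t=0 i0/i1:or/beq ; dual
t=1 i2:add ; RAW r2
t=2 i3/i4:or/xor ; dual
t=3 i5/i6:or/beq ; dual
t=4 i7:blt ; no-port BR/BR
t=5 i8:beq ; no-port BR/MUL
t=6 i9:mulh ; RAW r1
t=7 i10:st ; tail

ISSUED = 9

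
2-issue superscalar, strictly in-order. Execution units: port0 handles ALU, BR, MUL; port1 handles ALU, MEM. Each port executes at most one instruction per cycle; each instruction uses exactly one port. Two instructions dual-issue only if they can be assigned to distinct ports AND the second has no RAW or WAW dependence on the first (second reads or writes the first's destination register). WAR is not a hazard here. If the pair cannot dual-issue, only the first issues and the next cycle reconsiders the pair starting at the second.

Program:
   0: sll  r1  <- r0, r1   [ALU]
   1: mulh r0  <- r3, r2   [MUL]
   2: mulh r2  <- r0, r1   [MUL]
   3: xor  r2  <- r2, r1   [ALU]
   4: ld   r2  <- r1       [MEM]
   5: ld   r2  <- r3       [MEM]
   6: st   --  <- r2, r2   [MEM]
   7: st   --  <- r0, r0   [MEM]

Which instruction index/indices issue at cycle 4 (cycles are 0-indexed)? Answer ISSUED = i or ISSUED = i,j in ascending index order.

ISSUED = 5

t=0 i0+i1:sll.ALU/mulh.MUL ; 2-wide
t=1 i2:mulh.MUL ; RAW+WAW r2
t=2 i3:xor.ALU ; WAW r2
t=3 i4:ld.MEM ; no-port MEM/MEM
t=4 i5:ld.MEM ; no-port MEM/MEM
t=5 i6:st.MEM ; no-port MEM/MEM
t=6 i7:st.MEM ; tail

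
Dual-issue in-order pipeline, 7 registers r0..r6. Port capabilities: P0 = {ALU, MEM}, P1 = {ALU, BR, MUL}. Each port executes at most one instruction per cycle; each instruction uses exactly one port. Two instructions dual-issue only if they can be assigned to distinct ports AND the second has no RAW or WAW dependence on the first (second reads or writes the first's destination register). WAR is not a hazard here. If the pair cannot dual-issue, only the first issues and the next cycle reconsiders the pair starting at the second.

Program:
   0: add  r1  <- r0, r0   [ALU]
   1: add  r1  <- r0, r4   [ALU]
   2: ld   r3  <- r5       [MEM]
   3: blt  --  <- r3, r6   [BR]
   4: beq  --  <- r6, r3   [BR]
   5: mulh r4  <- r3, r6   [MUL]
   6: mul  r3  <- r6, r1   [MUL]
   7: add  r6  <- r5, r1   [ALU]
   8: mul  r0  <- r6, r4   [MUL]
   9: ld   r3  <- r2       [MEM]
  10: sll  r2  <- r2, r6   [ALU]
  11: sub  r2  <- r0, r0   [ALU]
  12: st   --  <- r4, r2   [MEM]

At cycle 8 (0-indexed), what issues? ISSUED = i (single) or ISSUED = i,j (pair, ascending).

t=0 i0:add ; WAW r1
t=1 i1,i2:add;ld ; dual
t=2 i3:blt ; no-port BR/BR
t=3 i4:beq ; no-port BR/MUL
t=4 i5:mulh ; no-port MUL/MUL
t=5 i6,i7:mul;add ; dual
t=6 i8,i9:mul;ld ; dual
t=7 i10:sll ; WAW r2
t=8 i11:sub ; RAW r2
t=9 i12:st ; tail

ISSUED = 11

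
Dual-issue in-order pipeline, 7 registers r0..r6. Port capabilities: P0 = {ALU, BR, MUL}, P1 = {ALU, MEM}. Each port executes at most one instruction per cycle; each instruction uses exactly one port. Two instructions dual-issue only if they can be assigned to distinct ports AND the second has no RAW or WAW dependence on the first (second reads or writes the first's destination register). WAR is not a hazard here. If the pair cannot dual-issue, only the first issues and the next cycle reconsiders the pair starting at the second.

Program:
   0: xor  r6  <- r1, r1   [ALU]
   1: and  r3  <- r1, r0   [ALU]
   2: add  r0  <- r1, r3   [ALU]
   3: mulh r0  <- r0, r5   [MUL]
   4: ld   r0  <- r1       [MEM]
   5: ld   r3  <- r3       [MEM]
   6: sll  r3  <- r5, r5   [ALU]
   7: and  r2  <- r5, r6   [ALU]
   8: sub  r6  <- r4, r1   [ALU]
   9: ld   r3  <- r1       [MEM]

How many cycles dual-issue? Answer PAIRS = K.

t=0 i0+i1:xor+and ; 2-wide
t=1 i2:add ; RAW+WAW r0
t=2 i3:mulh ; WAW r0
t=3 i4:ld ; no-port MEM/MEM
t=4 i5:ld ; WAW r3
t=5 i6+i7:sll+and ; 2-wide
t=6 i8+i9:sub+ld ; 2-wide

PAIRS = 3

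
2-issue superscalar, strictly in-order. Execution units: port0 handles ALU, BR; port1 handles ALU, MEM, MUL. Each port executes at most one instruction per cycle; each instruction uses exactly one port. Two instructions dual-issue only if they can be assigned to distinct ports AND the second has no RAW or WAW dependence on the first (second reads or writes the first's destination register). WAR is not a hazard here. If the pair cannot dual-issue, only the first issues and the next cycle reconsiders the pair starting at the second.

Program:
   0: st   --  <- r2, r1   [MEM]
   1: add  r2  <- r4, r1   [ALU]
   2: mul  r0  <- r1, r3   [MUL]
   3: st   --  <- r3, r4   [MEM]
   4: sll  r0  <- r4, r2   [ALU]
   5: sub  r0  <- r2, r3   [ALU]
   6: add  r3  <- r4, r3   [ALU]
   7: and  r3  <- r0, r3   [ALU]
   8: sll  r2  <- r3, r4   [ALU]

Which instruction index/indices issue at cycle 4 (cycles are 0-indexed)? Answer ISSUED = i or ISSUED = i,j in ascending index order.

ISSUED = 7

  cy0 -> i0&i1 (st.MEM/add.ALU) 2-wide
  cy1 -> i2 (mul.MUL) no-port MUL/MEM
  cy2 -> i3&i4 (st.MEM/sll.ALU) 2-wide
  cy3 -> i5&i6 (sub.ALU/add.ALU) 2-wide
  cy4 -> i7 (and.ALU) RAW r3
  cy5 -> i8 (sll.ALU) tail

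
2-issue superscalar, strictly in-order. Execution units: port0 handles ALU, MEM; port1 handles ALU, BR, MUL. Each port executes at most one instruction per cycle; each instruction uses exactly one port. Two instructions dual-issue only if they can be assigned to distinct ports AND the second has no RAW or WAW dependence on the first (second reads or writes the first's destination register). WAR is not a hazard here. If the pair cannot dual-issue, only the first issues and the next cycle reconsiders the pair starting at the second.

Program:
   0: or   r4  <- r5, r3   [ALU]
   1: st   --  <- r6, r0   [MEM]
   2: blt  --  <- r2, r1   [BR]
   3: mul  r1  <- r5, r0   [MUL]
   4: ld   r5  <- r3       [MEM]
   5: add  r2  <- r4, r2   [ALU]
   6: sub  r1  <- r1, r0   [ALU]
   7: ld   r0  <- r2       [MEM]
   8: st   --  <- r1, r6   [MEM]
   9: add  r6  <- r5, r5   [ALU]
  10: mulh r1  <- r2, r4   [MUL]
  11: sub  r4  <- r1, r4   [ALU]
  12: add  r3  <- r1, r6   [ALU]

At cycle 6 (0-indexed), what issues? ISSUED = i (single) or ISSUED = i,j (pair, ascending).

ISSUED = 10

[0] i0/i1  or.ALU+st.MEM  -- dual
[1] i2  blt.BR  -- no-port BR/MUL
[2] i3/i4  mul.MUL+ld.MEM  -- dual
[3] i5/i6  add.ALU+sub.ALU  -- dual
[4] i7  ld.MEM  -- no-port MEM/MEM
[5] i8/i9  st.MEM+add.ALU  -- dual
[6] i10  mulh.MUL  -- RAW r1
[7] i11/i12  sub.ALU+add.ALU  -- dual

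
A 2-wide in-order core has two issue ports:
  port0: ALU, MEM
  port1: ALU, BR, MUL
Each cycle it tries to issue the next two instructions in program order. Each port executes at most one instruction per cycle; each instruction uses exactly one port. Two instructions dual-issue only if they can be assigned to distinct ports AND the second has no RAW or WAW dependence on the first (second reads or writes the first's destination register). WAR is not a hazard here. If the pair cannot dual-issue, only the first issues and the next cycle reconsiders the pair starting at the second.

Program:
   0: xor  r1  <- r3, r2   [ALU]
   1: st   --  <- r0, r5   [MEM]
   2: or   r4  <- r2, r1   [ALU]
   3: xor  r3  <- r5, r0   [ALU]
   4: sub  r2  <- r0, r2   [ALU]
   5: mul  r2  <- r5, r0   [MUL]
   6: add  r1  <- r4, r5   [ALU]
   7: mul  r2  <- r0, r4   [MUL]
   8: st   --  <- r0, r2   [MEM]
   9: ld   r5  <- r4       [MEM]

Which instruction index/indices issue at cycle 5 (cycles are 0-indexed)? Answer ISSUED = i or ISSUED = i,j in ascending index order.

c0: i0+i1 xor st  dual
c1: i2+i3 or xor  dual
c2: i4 sub  WAW r2
c3: i5+i6 mul add  dual
c4: i7 mul  RAW r2
c5: i8 st  no-port MEM/MEM
c6: i9 ld  tail

ISSUED = 8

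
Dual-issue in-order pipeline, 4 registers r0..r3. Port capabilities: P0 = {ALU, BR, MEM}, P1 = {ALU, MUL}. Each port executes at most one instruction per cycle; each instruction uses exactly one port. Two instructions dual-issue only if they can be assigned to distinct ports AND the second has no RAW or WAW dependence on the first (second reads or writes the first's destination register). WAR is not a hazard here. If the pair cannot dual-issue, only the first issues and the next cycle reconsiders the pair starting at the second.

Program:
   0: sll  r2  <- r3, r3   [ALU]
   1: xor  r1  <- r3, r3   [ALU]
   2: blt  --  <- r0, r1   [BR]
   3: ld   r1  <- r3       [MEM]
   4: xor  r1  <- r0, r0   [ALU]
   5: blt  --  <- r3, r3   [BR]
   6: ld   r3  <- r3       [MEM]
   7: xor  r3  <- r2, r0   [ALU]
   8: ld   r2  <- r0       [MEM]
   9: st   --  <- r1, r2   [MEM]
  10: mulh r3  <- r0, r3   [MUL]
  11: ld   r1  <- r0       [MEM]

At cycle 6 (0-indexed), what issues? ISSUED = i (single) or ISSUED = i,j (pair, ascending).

ISSUED = 9,10

c0: i0/i1 sll/xor  pair
c1: i2 blt  no-port BR/MEM
c2: i3 ld  WAW r1
c3: i4/i5 xor/blt  pair
c4: i6 ld  WAW r3
c5: i7/i8 xor/ld  pair
c6: i9/i10 st/mulh  pair
c7: i11 ld  tail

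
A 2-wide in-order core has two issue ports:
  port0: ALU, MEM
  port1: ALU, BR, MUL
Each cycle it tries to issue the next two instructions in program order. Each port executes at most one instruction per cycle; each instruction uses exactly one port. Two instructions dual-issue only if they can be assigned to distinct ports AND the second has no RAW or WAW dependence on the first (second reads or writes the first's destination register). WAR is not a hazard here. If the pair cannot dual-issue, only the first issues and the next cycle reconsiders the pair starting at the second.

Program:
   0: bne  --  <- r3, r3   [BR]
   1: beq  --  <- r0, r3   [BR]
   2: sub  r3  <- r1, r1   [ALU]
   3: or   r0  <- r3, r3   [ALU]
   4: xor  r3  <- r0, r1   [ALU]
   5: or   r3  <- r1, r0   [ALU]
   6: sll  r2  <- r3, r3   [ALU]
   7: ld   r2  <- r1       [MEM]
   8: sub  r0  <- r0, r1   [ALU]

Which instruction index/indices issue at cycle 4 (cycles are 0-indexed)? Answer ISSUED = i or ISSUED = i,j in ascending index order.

  cy0 -> i0 (bne) no-port BR/BR
  cy1 -> i1/i2 (beq sub) 2-wide
  cy2 -> i3 (or) RAW r0
  cy3 -> i4 (xor) WAW r3
  cy4 -> i5 (or) RAW r3
  cy5 -> i6 (sll) WAW r2
  cy6 -> i7/i8 (ld sub) 2-wide

ISSUED = 5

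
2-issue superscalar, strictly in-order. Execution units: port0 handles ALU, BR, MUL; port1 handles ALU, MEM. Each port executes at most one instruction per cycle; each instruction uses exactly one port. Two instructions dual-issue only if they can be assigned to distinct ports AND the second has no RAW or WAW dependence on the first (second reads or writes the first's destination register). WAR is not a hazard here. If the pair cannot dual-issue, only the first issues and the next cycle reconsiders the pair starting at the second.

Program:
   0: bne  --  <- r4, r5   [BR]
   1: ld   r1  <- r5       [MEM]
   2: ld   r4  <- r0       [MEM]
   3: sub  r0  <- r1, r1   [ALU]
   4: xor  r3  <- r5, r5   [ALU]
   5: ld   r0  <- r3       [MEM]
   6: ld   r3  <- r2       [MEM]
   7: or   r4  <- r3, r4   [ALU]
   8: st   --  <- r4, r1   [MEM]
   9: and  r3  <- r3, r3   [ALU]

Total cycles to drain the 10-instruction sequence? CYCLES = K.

t=0 i0+i1:bne;ld ; dual
t=1 i2+i3:ld;sub ; dual
t=2 i4:xor ; RAW r3
t=3 i5:ld ; no-port MEM/MEM
t=4 i6:ld ; RAW r3
t=5 i7:or ; RAW r4
t=6 i8+i9:st;and ; dual

CYCLES = 7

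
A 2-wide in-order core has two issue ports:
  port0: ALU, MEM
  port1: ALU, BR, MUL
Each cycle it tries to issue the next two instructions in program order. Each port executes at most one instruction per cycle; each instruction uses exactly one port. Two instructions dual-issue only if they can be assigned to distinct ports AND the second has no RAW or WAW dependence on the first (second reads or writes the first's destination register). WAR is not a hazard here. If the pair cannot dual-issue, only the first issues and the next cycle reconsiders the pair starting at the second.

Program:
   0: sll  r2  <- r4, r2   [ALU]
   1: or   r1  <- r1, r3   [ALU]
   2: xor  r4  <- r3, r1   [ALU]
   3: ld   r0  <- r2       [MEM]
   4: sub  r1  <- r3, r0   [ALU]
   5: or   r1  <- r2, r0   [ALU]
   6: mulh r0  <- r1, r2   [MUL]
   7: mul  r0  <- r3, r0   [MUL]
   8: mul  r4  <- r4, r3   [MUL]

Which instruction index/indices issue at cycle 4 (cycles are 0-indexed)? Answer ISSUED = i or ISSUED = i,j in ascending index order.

c0: i0&i1 sll+or  dual
c1: i2&i3 xor+ld  dual
c2: i4 sub  WAW r1
c3: i5 or  RAW r1
c4: i6 mulh  no-port MUL/MUL
c5: i7 mul  no-port MUL/MUL
c6: i8 mul  tail

ISSUED = 6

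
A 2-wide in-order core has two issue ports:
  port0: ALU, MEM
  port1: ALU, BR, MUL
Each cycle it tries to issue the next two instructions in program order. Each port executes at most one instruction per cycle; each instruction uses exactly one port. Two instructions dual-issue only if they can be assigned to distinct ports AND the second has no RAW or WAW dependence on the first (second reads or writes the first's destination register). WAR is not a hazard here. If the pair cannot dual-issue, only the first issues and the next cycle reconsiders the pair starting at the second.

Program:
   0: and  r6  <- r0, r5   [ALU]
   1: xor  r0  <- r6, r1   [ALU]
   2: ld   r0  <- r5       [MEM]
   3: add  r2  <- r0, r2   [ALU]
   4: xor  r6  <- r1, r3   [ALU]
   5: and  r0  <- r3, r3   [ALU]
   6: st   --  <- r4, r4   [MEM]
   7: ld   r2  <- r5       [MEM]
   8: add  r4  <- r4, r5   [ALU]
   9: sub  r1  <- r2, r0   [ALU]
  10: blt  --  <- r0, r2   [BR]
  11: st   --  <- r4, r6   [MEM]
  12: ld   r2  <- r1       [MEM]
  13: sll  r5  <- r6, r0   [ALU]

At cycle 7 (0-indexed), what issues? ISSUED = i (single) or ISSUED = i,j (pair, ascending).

t=0 i0:and ; RAW r6
t=1 i1:xor ; WAW r0
t=2 i2:ld ; RAW r0
t=3 i3,i4:add/xor ; 2-wide
t=4 i5,i6:and/st ; 2-wide
t=5 i7,i8:ld/add ; 2-wide
t=6 i9,i10:sub/blt ; 2-wide
t=7 i11:st ; no-port MEM/MEM
t=8 i12,i13:ld/sll ; 2-wide

ISSUED = 11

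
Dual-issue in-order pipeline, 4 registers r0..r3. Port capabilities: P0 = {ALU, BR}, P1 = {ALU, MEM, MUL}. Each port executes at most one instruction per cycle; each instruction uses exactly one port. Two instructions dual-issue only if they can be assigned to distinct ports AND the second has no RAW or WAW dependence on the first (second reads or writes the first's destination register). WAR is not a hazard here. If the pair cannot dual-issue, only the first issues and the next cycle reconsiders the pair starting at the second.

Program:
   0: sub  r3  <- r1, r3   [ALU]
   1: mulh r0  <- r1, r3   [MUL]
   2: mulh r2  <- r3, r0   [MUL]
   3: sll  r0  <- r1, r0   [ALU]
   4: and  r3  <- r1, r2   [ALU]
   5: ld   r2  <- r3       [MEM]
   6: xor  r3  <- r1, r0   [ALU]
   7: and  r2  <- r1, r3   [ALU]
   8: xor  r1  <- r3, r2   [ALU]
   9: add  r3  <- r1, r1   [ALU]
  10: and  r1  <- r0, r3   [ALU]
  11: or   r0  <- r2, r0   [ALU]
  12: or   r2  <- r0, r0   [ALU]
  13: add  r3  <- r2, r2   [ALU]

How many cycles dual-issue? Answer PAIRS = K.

PAIRS = 3

0. sub.ALU @i0  | RAW r3
1. mulh.MUL @i1  | no-port MUL/MUL
2. mulh.MUL/sll.ALU @i2+i3  | 2-wide
3. and.ALU @i4  | RAW r3
4. ld.MEM/xor.ALU @i5+i6  | 2-wide
5. and.ALU @i7  | RAW r2
6. xor.ALU @i8  | RAW r1
7. add.ALU @i9  | RAW r3
8. and.ALU/or.ALU @i10+i11  | 2-wide
9. or.ALU @i12  | RAW r2
10. add.ALU @i13  | tail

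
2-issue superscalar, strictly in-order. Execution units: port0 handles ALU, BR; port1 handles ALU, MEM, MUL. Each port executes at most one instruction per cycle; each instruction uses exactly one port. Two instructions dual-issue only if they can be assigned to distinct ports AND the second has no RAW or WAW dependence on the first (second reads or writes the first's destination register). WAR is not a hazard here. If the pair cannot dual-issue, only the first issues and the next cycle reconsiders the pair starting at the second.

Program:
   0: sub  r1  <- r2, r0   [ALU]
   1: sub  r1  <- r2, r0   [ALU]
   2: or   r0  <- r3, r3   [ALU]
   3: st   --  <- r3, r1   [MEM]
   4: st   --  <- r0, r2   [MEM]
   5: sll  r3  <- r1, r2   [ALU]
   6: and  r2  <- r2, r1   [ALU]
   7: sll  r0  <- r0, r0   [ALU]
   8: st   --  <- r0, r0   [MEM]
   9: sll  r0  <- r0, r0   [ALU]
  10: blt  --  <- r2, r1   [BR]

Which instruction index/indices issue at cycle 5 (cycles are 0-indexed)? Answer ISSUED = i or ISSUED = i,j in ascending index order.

0. sub.ALU @i0  | WAW r1
1. sub.ALU/or.ALU @i1&i2  | 2-wide
2. st.MEM @i3  | no-port MEM/MEM
3. st.MEM/sll.ALU @i4&i5  | 2-wide
4. and.ALU/sll.ALU @i6&i7  | 2-wide
5. st.MEM/sll.ALU @i8&i9  | 2-wide
6. blt.BR @i10  | tail

ISSUED = 8,9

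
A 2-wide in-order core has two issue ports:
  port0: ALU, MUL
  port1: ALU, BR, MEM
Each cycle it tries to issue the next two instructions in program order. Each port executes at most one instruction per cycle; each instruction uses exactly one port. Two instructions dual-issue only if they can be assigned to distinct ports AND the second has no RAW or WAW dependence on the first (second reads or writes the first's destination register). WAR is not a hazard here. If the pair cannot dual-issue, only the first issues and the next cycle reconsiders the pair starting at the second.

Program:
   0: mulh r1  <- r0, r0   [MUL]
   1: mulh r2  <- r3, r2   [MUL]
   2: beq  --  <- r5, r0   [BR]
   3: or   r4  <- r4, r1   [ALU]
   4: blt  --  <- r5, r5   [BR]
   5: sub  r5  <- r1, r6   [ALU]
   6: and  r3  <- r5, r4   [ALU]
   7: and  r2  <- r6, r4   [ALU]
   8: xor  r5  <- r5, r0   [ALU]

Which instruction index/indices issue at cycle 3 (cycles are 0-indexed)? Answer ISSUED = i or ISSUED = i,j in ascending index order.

t=0 i0:mulh ; no-port MUL/MUL
t=1 i1/i2:mulh;beq ; pair
t=2 i3/i4:or;blt ; pair
t=3 i5:sub ; RAW r5
t=4 i6/i7:and;and ; pair
t=5 i8:xor ; tail

ISSUED = 5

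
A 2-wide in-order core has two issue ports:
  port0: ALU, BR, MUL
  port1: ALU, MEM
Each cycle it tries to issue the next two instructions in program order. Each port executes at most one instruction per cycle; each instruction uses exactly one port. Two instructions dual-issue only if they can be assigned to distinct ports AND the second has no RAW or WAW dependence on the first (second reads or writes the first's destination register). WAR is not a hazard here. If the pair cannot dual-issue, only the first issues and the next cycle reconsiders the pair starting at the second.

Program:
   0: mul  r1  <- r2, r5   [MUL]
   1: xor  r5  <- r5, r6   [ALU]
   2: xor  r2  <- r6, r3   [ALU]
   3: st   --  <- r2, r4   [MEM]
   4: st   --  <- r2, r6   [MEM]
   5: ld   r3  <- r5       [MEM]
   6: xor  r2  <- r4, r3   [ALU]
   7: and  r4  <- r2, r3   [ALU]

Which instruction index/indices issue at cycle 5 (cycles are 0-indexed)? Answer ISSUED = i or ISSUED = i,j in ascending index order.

0. mul.MUL+xor.ALU @i0&i1  | dual
1. xor.ALU @i2  | RAW r2
2. st.MEM @i3  | no-port MEM/MEM
3. st.MEM @i4  | no-port MEM/MEM
4. ld.MEM @i5  | RAW r3
5. xor.ALU @i6  | RAW r2
6. and.ALU @i7  | tail

ISSUED = 6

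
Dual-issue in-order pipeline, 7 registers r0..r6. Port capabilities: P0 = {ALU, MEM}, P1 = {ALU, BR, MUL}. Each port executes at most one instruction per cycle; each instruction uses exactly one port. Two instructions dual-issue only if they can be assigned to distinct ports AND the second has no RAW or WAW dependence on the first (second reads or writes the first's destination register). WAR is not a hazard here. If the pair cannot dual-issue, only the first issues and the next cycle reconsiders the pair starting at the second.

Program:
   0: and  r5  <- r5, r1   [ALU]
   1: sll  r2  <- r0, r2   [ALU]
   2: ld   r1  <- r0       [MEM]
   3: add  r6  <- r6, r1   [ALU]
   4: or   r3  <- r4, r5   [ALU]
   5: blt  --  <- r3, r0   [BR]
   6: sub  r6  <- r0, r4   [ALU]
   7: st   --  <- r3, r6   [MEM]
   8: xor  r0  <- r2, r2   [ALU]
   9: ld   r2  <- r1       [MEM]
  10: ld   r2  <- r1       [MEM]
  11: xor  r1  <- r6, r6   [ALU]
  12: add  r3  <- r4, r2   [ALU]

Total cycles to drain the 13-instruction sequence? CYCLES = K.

CYCLES = 8

t=0 i0+i1:and;sll ; 2-wide
t=1 i2:ld ; RAW r1
t=2 i3+i4:add;or ; 2-wide
t=3 i5+i6:blt;sub ; 2-wide
t=4 i7+i8:st;xor ; 2-wide
t=5 i9:ld ; no-port MEM/MEM
t=6 i10+i11:ld;xor ; 2-wide
t=7 i12:add ; tail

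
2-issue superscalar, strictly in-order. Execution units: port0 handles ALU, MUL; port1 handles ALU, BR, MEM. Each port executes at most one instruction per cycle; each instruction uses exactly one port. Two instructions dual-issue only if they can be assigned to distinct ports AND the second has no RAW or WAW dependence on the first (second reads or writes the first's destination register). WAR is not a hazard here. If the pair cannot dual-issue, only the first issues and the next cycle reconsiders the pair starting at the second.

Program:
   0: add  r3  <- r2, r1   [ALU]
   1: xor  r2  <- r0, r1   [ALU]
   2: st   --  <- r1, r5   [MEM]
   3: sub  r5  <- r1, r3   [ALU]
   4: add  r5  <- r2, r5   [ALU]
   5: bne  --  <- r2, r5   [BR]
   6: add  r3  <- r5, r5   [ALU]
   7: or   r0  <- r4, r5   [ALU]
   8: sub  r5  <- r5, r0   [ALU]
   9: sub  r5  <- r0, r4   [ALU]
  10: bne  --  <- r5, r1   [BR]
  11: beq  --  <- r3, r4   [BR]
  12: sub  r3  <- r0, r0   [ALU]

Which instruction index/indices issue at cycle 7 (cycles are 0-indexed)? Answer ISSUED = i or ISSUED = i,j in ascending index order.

ISSUED = 10

0. add xor @i0&i1  | 2-wide
1. st sub @i2&i3  | 2-wide
2. add @i4  | RAW r5
3. bne add @i5&i6  | 2-wide
4. or @i7  | RAW r0
5. sub @i8  | WAW r5
6. sub @i9  | RAW r5
7. bne @i10  | no-port BR/BR
8. beq sub @i11&i12  | 2-wide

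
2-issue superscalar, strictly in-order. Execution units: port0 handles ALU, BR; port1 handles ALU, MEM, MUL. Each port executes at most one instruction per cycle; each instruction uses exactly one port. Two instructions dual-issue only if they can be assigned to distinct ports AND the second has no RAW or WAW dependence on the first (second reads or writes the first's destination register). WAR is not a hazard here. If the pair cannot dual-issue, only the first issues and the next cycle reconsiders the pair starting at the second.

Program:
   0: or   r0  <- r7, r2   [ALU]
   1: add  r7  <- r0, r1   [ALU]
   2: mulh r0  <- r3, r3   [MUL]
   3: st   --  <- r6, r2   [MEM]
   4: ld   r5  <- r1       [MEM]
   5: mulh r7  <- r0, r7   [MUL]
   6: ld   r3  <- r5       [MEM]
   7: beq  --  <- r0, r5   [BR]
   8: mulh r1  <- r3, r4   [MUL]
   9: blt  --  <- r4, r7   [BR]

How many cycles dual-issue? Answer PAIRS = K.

PAIRS = 3

c0: i0 or.ALU  RAW r0
c1: i1&i2 add.ALU mulh.MUL  pair
c2: i3 st.MEM  no-port MEM/MEM
c3: i4 ld.MEM  no-port MEM/MUL
c4: i5 mulh.MUL  no-port MUL/MEM
c5: i6&i7 ld.MEM beq.BR  pair
c6: i8&i9 mulh.MUL blt.BR  pair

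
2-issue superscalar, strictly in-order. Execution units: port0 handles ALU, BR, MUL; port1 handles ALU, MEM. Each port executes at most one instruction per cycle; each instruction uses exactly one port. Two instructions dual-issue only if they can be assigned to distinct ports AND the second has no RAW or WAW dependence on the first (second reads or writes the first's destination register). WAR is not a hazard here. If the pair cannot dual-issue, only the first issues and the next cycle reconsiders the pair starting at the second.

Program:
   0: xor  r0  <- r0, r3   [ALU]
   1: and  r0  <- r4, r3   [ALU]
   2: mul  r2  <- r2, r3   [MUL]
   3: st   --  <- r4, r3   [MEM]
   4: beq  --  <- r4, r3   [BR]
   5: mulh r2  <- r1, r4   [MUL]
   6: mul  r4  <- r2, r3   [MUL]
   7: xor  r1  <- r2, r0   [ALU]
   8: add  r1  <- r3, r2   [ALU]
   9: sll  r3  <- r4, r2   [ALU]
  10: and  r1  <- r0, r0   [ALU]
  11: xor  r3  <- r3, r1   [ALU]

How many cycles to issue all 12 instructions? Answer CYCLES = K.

#0 head=0: xor.ALU i0 WAW r0
#1 head=1: and.ALU/mul.MUL i1&i2 dual
#2 head=3: st.MEM/beq.BR i3&i4 dual
#3 head=5: mulh.MUL i5 no-port MUL/MUL
#4 head=6: mul.MUL/xor.ALU i6&i7 dual
#5 head=8: add.ALU/sll.ALU i8&i9 dual
#6 head=10: and.ALU i10 RAW r1
#7 head=11: xor.ALU i11 tail

CYCLES = 8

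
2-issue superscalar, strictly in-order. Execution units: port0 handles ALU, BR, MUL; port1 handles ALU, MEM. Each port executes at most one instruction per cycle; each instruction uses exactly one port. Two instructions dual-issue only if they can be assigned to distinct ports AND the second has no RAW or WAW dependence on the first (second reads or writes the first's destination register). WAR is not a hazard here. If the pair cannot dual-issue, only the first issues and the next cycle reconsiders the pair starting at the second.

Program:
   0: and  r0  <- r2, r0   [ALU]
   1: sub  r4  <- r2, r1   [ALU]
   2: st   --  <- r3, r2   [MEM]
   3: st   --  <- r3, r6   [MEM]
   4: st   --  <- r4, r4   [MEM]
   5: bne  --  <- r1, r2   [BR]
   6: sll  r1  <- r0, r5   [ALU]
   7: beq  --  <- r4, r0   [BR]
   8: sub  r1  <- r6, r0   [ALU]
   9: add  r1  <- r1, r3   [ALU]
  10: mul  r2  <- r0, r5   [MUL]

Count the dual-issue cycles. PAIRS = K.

t=0 i0&i1:and.ALU/sub.ALU ; dual
t=1 i2:st.MEM ; no-port MEM/MEM
t=2 i3:st.MEM ; no-port MEM/MEM
t=3 i4&i5:st.MEM/bne.BR ; dual
t=4 i6&i7:sll.ALU/beq.BR ; dual
t=5 i8:sub.ALU ; RAW+WAW r1
t=6 i9&i10:add.ALU/mul.MUL ; dual

PAIRS = 4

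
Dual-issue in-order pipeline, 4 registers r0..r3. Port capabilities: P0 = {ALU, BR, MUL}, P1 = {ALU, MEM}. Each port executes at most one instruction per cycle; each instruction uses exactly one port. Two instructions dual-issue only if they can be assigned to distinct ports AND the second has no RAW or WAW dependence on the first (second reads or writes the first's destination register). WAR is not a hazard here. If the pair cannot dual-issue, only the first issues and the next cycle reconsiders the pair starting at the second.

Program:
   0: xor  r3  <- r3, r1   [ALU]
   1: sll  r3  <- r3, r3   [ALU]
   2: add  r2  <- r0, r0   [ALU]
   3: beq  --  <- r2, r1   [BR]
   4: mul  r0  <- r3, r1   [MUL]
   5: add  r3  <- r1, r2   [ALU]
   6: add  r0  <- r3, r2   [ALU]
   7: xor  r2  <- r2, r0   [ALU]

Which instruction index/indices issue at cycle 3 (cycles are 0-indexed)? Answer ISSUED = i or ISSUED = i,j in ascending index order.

ISSUED = 4,5

t=0 i0:xor ; RAW+WAW r3
t=1 i1&i2:sll;add ; pair
t=2 i3:beq ; no-port BR/MUL
t=3 i4&i5:mul;add ; pair
t=4 i6:add ; RAW r0
t=5 i7:xor ; tail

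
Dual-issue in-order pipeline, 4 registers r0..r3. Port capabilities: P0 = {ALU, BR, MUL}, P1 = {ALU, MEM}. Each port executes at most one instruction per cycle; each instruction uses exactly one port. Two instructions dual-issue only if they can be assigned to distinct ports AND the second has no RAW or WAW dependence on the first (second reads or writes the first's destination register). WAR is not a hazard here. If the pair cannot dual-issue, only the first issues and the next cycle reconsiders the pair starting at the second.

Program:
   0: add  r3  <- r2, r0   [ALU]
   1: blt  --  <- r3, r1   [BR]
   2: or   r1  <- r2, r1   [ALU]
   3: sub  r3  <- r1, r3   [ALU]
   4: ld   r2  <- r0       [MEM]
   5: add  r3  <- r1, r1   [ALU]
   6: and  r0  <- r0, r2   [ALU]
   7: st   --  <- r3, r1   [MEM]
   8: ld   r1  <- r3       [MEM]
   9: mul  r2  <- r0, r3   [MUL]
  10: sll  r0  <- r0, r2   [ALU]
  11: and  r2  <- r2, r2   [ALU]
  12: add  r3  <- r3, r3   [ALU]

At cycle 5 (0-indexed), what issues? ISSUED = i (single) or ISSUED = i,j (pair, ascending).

ISSUED = 8,9

0. add.ALU @i0  | RAW r3
1. blt.BR+or.ALU @i1,i2  | dual
2. sub.ALU+ld.MEM @i3,i4  | dual
3. add.ALU+and.ALU @i5,i6  | dual
4. st.MEM @i7  | no-port MEM/MEM
5. ld.MEM+mul.MUL @i8,i9  | dual
6. sll.ALU+and.ALU @i10,i11  | dual
7. add.ALU @i12  | tail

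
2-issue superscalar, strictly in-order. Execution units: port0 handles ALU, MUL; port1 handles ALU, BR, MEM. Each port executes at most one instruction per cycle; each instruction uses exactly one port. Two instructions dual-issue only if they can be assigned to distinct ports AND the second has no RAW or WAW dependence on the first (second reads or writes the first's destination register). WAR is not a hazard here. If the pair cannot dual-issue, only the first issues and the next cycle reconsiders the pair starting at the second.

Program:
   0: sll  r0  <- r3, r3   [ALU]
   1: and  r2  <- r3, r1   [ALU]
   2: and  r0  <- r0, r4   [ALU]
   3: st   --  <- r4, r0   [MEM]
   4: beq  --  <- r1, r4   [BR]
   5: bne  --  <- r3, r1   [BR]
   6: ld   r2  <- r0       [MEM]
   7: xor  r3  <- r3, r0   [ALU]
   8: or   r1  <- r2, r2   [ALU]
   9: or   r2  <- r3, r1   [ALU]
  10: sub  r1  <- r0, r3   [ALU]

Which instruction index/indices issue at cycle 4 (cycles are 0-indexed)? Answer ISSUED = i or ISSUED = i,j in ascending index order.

[0] i0,i1  sll+and  -- 2-wide
[1] i2  and  -- RAW r0
[2] i3  st  -- no-port MEM/BR
[3] i4  beq  -- no-port BR/BR
[4] i5  bne  -- no-port BR/MEM
[5] i6,i7  ld+xor  -- 2-wide
[6] i8  or  -- RAW r1
[7] i9,i10  or+sub  -- 2-wide

ISSUED = 5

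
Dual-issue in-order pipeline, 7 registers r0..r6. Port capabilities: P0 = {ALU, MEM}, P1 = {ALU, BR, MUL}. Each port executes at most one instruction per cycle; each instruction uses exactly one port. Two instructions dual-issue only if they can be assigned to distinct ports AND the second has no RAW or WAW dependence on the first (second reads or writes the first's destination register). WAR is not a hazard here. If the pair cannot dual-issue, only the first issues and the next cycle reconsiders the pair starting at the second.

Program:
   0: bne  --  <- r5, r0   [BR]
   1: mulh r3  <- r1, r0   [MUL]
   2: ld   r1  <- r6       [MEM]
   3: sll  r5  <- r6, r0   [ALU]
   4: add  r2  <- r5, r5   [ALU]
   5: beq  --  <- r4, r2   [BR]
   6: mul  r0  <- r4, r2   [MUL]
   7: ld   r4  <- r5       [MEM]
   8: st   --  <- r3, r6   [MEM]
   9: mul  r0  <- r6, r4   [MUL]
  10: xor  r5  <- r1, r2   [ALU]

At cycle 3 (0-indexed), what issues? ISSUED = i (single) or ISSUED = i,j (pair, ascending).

ISSUED = 4

0. bne @i0  | no-port BR/MUL
1. mulh/ld @i1/i2  | 2-wide
2. sll @i3  | RAW r5
3. add @i4  | RAW r2
4. beq @i5  | no-port BR/MUL
5. mul/ld @i6/i7  | 2-wide
6. st/mul @i8/i9  | 2-wide
7. xor @i10  | tail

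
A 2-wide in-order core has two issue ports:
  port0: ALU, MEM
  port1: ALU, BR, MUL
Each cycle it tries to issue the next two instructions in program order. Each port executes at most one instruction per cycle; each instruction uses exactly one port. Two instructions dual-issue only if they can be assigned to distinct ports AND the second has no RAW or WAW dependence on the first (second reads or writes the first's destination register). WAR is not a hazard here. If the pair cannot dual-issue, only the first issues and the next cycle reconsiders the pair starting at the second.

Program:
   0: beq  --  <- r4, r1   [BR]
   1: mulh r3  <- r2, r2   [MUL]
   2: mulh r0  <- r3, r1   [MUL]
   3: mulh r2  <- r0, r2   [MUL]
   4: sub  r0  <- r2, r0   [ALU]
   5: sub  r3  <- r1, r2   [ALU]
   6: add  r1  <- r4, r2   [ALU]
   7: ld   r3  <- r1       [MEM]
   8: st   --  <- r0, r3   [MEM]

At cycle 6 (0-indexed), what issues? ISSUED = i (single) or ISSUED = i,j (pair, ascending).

ISSUED = 7

0. beq.BR @i0  | no-port BR/MUL
1. mulh.MUL @i1  | no-port MUL/MUL
2. mulh.MUL @i2  | no-port MUL/MUL
3. mulh.MUL @i3  | RAW r2
4. sub.ALU/sub.ALU @i4&i5  | 2-wide
5. add.ALU @i6  | RAW r1
6. ld.MEM @i7  | no-port MEM/MEM
7. st.MEM @i8  | tail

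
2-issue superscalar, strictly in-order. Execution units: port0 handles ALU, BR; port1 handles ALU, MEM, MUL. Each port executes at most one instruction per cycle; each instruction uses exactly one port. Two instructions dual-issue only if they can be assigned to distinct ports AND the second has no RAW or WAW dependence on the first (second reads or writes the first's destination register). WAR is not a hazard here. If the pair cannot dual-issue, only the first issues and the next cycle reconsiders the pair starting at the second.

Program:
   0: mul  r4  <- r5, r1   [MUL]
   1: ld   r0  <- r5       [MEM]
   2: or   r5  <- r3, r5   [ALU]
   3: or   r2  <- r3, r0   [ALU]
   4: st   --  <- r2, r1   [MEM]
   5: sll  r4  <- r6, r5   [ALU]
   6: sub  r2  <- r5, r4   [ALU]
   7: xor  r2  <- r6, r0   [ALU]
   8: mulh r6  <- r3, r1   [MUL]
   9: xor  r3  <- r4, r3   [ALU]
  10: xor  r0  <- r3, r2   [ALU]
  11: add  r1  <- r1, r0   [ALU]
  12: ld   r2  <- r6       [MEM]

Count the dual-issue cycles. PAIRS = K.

c0: i0 mul  no-port MUL/MEM
c1: i1,i2 ld;or  dual
c2: i3 or  RAW r2
c3: i4,i5 st;sll  dual
c4: i6 sub  WAW r2
c5: i7,i8 xor;mulh  dual
c6: i9 xor  RAW r3
c7: i10 xor  RAW r0
c8: i11,i12 add;ld  dual

PAIRS = 4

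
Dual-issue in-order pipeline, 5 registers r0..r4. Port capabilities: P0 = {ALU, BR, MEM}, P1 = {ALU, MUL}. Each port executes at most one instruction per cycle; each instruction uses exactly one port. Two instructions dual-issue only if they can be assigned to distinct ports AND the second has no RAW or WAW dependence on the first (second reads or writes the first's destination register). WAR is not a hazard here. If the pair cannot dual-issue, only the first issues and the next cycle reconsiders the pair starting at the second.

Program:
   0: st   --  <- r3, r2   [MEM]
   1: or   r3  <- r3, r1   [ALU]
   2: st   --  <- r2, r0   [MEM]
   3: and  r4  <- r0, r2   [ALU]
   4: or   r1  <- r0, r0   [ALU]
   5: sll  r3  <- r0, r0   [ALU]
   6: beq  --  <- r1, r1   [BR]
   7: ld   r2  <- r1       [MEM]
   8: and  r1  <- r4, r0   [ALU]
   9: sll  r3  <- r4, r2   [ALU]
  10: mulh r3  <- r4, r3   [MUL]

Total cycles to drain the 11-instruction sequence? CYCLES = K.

CYCLES = 7

0. st.MEM/or.ALU @i0&i1  | pair
1. st.MEM/and.ALU @i2&i3  | pair
2. or.ALU/sll.ALU @i4&i5  | pair
3. beq.BR @i6  | no-port BR/MEM
4. ld.MEM/and.ALU @i7&i8  | pair
5. sll.ALU @i9  | RAW+WAW r3
6. mulh.MUL @i10  | tail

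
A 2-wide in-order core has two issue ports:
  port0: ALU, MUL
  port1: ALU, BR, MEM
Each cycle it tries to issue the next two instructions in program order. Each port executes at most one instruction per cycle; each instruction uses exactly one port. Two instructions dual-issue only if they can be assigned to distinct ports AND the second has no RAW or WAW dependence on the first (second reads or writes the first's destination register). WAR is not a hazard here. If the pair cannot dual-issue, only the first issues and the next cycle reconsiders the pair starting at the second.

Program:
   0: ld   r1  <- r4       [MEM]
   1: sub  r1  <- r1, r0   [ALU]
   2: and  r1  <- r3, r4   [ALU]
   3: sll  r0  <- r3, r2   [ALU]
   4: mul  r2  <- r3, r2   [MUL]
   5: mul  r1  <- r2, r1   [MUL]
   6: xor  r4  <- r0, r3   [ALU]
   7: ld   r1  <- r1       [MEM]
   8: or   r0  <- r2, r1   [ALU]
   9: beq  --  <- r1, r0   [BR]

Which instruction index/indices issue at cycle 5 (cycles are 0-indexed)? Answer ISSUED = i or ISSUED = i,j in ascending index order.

0. ld.MEM @i0  | RAW+WAW r1
1. sub.ALU @i1  | WAW r1
2. and.ALU+sll.ALU @i2+i3  | 2-wide
3. mul.MUL @i4  | no-port MUL/MUL
4. mul.MUL+xor.ALU @i5+i6  | 2-wide
5. ld.MEM @i7  | RAW r1
6. or.ALU @i8  | RAW r0
7. beq.BR @i9  | tail

ISSUED = 7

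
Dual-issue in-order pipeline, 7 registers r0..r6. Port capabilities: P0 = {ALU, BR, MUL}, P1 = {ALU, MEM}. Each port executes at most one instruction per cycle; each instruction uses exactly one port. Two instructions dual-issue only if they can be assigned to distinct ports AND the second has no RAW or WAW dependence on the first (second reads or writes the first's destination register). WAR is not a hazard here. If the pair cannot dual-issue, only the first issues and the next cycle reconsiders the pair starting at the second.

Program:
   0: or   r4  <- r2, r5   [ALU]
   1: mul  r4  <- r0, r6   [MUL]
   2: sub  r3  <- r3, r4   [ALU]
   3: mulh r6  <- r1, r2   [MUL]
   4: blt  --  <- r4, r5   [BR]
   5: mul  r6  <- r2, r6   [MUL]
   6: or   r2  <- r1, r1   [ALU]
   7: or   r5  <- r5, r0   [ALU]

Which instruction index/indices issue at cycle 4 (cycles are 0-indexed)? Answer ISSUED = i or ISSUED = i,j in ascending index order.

  cy0 -> i0 (or) WAW r4
  cy1 -> i1 (mul) RAW r4
  cy2 -> i2+i3 (sub;mulh) pair
  cy3 -> i4 (blt) no-port BR/MUL
  cy4 -> i5+i6 (mul;or) pair
  cy5 -> i7 (or) tail

ISSUED = 5,6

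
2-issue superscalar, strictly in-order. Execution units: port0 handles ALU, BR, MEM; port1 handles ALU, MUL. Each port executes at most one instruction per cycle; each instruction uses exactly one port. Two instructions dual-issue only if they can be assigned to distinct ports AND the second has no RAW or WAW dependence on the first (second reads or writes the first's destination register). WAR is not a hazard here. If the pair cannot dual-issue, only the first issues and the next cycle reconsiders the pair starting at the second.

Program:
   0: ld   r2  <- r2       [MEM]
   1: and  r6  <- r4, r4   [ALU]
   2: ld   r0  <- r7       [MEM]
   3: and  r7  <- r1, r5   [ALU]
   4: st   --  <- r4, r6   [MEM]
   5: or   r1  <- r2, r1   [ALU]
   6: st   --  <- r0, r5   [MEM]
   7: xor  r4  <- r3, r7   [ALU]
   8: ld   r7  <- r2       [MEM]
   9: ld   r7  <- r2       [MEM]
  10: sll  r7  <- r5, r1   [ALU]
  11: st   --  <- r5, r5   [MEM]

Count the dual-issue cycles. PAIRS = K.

#0 head=0: ld.MEM/and.ALU i0/i1 pair
#1 head=2: ld.MEM/and.ALU i2/i3 pair
#2 head=4: st.MEM/or.ALU i4/i5 pair
#3 head=6: st.MEM/xor.ALU i6/i7 pair
#4 head=8: ld.MEM i8 no-port MEM/MEM
#5 head=9: ld.MEM i9 WAW r7
#6 head=10: sll.ALU/st.MEM i10/i11 pair

PAIRS = 5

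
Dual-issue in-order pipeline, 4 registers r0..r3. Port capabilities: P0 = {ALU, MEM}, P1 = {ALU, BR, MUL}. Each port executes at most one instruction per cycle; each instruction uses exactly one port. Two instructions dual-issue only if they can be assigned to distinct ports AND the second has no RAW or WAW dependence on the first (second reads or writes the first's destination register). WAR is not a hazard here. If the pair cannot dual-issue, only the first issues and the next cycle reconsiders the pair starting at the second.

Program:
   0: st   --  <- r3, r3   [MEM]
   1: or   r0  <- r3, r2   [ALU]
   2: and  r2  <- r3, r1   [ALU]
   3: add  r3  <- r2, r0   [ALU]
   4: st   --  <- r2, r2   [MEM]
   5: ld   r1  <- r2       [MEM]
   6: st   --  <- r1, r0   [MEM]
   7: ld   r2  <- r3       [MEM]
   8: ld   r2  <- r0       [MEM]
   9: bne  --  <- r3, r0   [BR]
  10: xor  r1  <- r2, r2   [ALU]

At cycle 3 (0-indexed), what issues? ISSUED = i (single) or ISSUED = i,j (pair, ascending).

[0] i0+i1  st.MEM or.ALU  -- 2-wide
[1] i2  and.ALU  -- RAW r2
[2] i3+i4  add.ALU st.MEM  -- 2-wide
[3] i5  ld.MEM  -- no-port MEM/MEM
[4] i6  st.MEM  -- no-port MEM/MEM
[5] i7  ld.MEM  -- no-port MEM/MEM
[6] i8+i9  ld.MEM bne.BR  -- 2-wide
[7] i10  xor.ALU  -- tail

ISSUED = 5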